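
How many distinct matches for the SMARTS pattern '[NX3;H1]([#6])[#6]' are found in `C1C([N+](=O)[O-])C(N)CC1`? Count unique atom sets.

0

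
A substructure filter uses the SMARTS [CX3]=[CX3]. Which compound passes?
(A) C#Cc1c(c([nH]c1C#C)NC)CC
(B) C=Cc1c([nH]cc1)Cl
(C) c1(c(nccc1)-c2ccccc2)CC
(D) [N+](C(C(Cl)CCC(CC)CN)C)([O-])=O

[CX3]=[CX3] describes a non-aromatic C=C double bond between two sp2 carbons (an alkene).
(A) has an ethyl group (-CH2CH3) but its C-C bond is a single bond between CX4 carbons, not CX3=CX3.
(B) contains a vinyl group (-CH=CH2), which satisfies every atom and bond constraint.
(C) has an ethyl group (-CH2CH3) but its C-C bond is a single bond between CX4 carbons, not CX3=CX3.
(D) has an ethyl group (-CH2CH3) but its C-C bond is a single bond between CX4 carbons, not CX3=CX3.
So the answer is (B).

B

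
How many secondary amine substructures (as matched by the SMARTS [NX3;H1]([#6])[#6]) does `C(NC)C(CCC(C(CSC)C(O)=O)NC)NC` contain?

[NX3;H1]([#6])[#6] is the SMARTS for a secondary amine: a trivalent nitrogen with one H, bonded to two carbons.
The molecule carries 3 separate instances of an N-methylamino group (-NHCH3) meeting every constraint; each maps to a distinct set of atoms, giving 3 matches.

3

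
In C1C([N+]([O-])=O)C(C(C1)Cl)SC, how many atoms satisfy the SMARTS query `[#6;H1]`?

3

Check the 11 heavy atoms by environment: 2× C (H2) → no; 3× C (H1) → match; 1× Cl (H0) → no; 1× N (charge +1, H0) → no; 1× O (charge -1, H0) → no; 1× O (H0) → no; 1× S (H0) → no; 1× C (H3) → no.
That gives 3 matching atoms.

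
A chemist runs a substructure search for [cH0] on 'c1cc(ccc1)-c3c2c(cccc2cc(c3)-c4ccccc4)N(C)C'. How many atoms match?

7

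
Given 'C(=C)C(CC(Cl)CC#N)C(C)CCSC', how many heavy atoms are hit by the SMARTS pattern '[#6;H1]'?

The query [#6;H1] means: any carbon bearing exactly one hydrogen.
Check the 15 heavy atoms by environment: 5× C (H2) → no; 4× C (H1) → match; 1× S (H0) → no; 2× C (H3) → no; 1× Cl (H0) → no; 1× C (H0) → no; 1× N (H0) → no.
That gives 4 matching atoms.

4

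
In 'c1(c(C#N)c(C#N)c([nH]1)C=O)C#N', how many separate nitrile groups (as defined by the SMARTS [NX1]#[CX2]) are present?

3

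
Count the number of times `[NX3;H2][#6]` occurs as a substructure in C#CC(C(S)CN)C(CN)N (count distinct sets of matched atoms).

[NX3;H2][#6] is the SMARTS for a primary amine: a trivalent nitrogen with two H attached to carbon.
The molecule carries 3 separate instances of a primary amino group (-NH2) meeting every constraint; each maps to a distinct set of atoms, giving 3 matches.

3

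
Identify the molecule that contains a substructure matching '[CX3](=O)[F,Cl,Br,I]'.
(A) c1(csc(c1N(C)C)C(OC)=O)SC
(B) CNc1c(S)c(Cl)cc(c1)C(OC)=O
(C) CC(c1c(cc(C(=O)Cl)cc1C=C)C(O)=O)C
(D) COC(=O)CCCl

[CX3](=O)[F,Cl,Br,I] describes a carbonyl carbon bonded to a halogen (an acyl halide).
(A) has a methyl-ester group (-C(=O)OCH3) but the carbonyl is bonded to -O-C, not to a halogen.
(B) has a chloro substituent but the Cl is not on a carbonyl carbon.
(C) contains an acyl chloride (-C(=O)Cl), which satisfies every atom and bond constraint.
(D) has a methyl-ester group (-C(=O)OCH3) but the carbonyl is bonded to -O-C, not to a halogen.
So the answer is (C).

C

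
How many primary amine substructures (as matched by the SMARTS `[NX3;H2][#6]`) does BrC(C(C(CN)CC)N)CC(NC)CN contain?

3

[NX3;H2][#6] is the SMARTS for a primary amine: a trivalent nitrogen with two H attached to carbon.
The molecule carries 3 separate instances of a primary amino group (-NH2) meeting every constraint; each maps to a distinct set of atoms, giving 3 matches.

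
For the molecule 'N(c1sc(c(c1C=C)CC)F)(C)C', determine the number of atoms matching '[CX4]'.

4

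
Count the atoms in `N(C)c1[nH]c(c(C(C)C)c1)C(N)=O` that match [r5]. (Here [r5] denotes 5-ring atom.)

Check the 13 heavy atoms by environment: 1× n (aromatic, in 5-ring) → match; 4× c (aromatic, in 5-ring) → match; 5× C (acyclic) → no; 2× N (acyclic) → no; 1× O (acyclic) → no.
Summing the matching environments: 1 + 4 = 5 matching atoms.

5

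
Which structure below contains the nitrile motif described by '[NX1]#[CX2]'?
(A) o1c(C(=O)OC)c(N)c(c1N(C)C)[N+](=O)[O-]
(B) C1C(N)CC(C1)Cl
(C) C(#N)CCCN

[NX1]#[CX2] describes a nitrogen triple-bonded to a two-connected carbon (a nitrile).
(A) has a primary amino group (-NH2) but the nitrogen is NX3 (three connections), not NX1 triple-bonded.
(B) has a primary amino group (-NH2) but the nitrogen is NX3 (three connections), not NX1 triple-bonded.
(C) contains a nitrile (-C#N), which satisfies every atom and bond constraint.
So the answer is (C).

C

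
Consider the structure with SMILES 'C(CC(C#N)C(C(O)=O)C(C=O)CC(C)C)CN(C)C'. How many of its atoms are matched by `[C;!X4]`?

Check the 20 heavy atoms by environment: 12× C (X4) → no; 1× N (X3) → no; 1× C (X2) → match; 1× N (X1) → no; 2× C (X3) → match; 2× O (X1) → no; 1× O (X2) → no.
Summing the matching environments: 1 + 2 = 3 matching atoms.

3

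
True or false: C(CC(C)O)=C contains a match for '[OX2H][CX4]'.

True

The pattern [OX2H][CX4] describes a hydroxyl oxygen bound to an sp3 (X4) carbon — an aliphatic alcohol.
The molecule carries a hydroxyl group (-OH), whose atoms satisfy every constraint of the query, so the pattern matches.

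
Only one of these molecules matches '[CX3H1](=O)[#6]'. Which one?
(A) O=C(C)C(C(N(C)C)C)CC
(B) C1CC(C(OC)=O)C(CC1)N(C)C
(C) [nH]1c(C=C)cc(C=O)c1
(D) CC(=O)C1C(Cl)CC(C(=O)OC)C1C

[CX3H1](=O)[#6] describes an sp2 carbon with one H, double-bonded to O and single-bonded to carbon (an aldehyde).
(A) has an acetyl/ketone group (-C(=O)CH3) but the carbonyl carbon has H0 (two carbon neighbours), not H1.
(B) has a methyl-ester group (-C(=O)OCH3) but the carbonyl carbon has H0, not H1.
(C) contains an aldehyde (-CHO), which satisfies every atom and bond constraint.
(D) has an acetyl/ketone group (-C(=O)CH3) but the carbonyl carbon has H0 (two carbon neighbours), not H1.
So the answer is (C).

C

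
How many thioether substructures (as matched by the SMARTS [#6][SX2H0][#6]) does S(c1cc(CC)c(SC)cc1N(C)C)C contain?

2

[#6][SX2H0][#6] is the SMARTS for a thioether: an aliphatic sulfur bridging two carbons with no H on the sulfur.
The molecule carries 2 separate instances of a methylthio ether (-SCH3) meeting every constraint; each maps to a distinct set of atoms, giving 2 matches.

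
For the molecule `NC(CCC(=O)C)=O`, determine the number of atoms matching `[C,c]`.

5

The query [C,c] means: comma = OR; matches aliphatic or aromatic carbon — same as #6.
Check the 8 heavy atoms by environment: 5× C → match; 2× O → no; 1× N → no.
That gives 5 matching atoms.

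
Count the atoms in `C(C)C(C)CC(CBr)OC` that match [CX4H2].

3

Check the 10 heavy atoms by environment: 3× C (H3, X4) → no; 2× C (H1, X4) → no; 3× C (H2, X4) → match; 1× O (H0, X2) → no; 1× Br (H0, X1) → no.
That gives 3 matching atoms.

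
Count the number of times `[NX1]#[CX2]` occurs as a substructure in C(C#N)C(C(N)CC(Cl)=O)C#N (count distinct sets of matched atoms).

[NX1]#[CX2] is the SMARTS for a nitrile: a nitrogen triple-bonded to a two-connected carbon.
The molecule carries 2 separate instances of a nitrile (-C#N) meeting every constraint; each maps to a distinct set of atoms, giving 2 matches.

2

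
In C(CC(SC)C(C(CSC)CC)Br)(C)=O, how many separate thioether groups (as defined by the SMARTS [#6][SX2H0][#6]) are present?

2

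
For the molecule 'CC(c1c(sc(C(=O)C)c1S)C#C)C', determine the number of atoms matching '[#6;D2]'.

1

Check the 14 heavy atoms by environment: 1× s (aromatic, D2) → no; 4× c (aromatic, D3) → no; 2× C (D3) → no; 1× O (D1) → no; 4× C (D1) → no; 1× S (D1) → no; 1× C (D2) → match.
That gives 1 matching atom.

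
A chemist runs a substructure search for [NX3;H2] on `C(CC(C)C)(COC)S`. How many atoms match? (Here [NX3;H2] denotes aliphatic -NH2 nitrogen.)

The query [NX3;H2] means: aliphatic N with 3 total connections, two of them H — an -NH2 nitrogen (amine or amide).
Check the 9 heavy atoms by environment: 2× C (H2, X4) → no; 2× C (H1, X4) → no; 1× S (H1, X2) → no; 1× O (H0, X2) → no; 3× C (H3, X4) → no.
No environment satisfies the query, so 0 matching atoms.

0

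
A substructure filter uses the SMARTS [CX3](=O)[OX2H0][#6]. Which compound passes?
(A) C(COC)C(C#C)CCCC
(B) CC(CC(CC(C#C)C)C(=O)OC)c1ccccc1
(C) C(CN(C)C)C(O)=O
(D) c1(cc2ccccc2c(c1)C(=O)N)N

B

[CX3](=O)[OX2H0][#6] describes a carbonyl carbon bonded to an oxygen that is itself bonded to carbon (no H on that O) (an ester).
(A) has a methoxy ether (-OCH3) but the ether oxygen is not adjacent to a C=O carbon.
(B) contains a methyl-ester group (-C(=O)OCH3), which satisfies every atom and bond constraint.
(C) has a carboxylic acid group (-C(=O)OH) but the singly-bonded O carries H (OX2H1, not H0).
(D) has a primary amide (-C(=O)NH2) but the carbonyl is bonded to N, not to an O-C linkage.
So the answer is (B).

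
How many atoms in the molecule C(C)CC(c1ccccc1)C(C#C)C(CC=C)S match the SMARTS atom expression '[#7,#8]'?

Check the 18 heavy atoms by environment: 11× C → no; 6× c (aromatic) → no; 1× S → no.
No environment satisfies the query, so 0 matching atoms.

0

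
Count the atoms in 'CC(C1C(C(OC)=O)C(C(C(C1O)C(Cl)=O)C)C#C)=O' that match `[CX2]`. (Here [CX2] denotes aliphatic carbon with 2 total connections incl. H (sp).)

Check the 20 heavy atoms by environment: 9× C (X4) → no; 3× C (X3) → no; 3× O (X1) → no; 2× O (X2) → no; 1× Cl (X1) → no; 2× C (X2) → match.
That gives 2 matching atoms.

2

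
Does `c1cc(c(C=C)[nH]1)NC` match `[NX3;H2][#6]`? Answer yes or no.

No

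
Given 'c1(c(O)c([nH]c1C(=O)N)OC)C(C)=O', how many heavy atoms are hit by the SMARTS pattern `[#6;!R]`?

4

The query [#6;!R] means: carbon not in any ring.
Check the 14 heavy atoms by environment: 1× n (aromatic, in 5-ring) → no; 4× c (aromatic, in 5-ring) → no; 4× C (acyclic) → match; 4× O (acyclic) → no; 1× N (acyclic) → no.
That gives 4 matching atoms.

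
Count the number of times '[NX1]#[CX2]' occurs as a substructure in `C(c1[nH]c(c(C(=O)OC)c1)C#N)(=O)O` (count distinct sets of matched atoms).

1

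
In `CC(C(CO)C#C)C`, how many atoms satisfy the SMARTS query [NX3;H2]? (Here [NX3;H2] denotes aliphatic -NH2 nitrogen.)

0

Check the 8 heavy atoms by environment: 2× C (H3, X4) → no; 2× C (H1, X4) → no; 1× C (H2, X4) → no; 1× C (H0, X2) → no; 1× C (H1, X2) → no; 1× O (H1, X2) → no.
No environment satisfies the query, so 0 matching atoms.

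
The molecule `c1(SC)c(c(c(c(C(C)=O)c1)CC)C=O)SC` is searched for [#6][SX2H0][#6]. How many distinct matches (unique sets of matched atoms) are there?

2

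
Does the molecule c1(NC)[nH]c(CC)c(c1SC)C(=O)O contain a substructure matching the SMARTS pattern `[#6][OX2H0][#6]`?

The pattern [#6][OX2H0][#6] describes an aliphatic oxygen bridging two carbons with no H on the oxygen — an ether.
The closest candidate here is a carboxylic acid group (-C(=O)OH), but the -OH oxygen has H1; the =O is OX1, not OX2. No other fragment satisfies the full query, so there is no match.

No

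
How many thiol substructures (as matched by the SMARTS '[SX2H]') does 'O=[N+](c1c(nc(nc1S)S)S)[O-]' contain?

3

[SX2H] is the SMARTS for a thiol: an aliphatic sulfur with two connections, one being H.
The molecule carries 3 separate instances of a thiol (-SH) meeting every constraint; each maps to a distinct set of atoms, giving 3 matches.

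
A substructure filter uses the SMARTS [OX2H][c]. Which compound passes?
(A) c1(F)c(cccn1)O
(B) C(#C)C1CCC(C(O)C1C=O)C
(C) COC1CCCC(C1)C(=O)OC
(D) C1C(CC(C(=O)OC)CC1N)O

A

[OX2H][c] describes a hydroxyl oxygen attached to an aromatic carbon (a phenol).
(A) contains a hydroxyl group (-OH), which satisfies every atom and bond constraint.
(B) has a hydroxyl group (-OH) but the -OH is on an aliphatic carbon, not an aromatic c.
(C) has a methoxy ether (-OCH3) but the oxygen has H0, not H1.
(D) has a hydroxyl group (-OH) but the -OH is on an aliphatic carbon, not an aromatic c.
So the answer is (A).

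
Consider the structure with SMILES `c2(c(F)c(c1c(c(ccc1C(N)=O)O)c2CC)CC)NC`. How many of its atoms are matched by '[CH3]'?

3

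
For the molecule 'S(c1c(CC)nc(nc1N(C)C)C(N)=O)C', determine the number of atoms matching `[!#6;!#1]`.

6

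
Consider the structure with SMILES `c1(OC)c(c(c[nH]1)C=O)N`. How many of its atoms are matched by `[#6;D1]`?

The query [#6;D1] means: carbon bonded to exactly one heavy atom.
Check the 10 heavy atoms by environment: 1× n (aromatic, D2) → no; 1× c (aromatic, D2) → no; 3× c (aromatic, D3) → no; 1× O (D2) → no; 1× C (D1) → match; 1× N (D1) → no; 1× C (D2) → no; 1× O (D1) → no.
That gives 1 matching atom.

1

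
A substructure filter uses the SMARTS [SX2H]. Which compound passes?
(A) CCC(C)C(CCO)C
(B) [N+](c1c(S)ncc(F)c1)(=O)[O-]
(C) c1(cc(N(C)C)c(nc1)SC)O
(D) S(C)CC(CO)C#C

[SX2H] describes an aliphatic sulfur with two connections, one being H (a thiol).
(A) has a hydroxyl group (-OH) but it is an -OH, not an -SH.
(B) contains a thiol (-SH), which satisfies every atom and bond constraint.
(C) has a methylthio ether (-SCH3) but the sulfur has H0 (bonded to two carbons), not H1.
(D) has a methylthio ether (-SCH3) but the sulfur has H0 (bonded to two carbons), not H1.
So the answer is (B).

B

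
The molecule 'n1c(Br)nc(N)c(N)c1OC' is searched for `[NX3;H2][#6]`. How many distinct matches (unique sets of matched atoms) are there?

[NX3;H2][#6] is the SMARTS for a primary amine: a trivalent nitrogen with two H attached to carbon.
The molecule carries 2 separate instances of a primary amino group (-NH2) meeting every constraint; each maps to a distinct set of atoms, giving 2 matches.

2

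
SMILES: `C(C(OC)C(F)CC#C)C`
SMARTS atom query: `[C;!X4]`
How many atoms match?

2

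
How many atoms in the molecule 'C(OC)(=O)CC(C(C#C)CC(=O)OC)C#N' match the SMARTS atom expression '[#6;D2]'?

4

The query [#6;D2] means: any carbon bonded to exactly two heavy atoms.
Check the 16 heavy atoms by environment: 4× C (D2) → match; 4× C (D3) → no; 1× N (D1) → no; 3× C (D1) → no; 2× O (D1) → no; 2× O (D2) → no.
That gives 4 matching atoms.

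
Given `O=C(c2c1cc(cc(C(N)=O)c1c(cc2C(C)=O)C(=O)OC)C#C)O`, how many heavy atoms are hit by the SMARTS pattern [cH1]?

The query [cH1] means: aromatic carbon bearing exactly one hydrogen.
Check the 25 heavy atoms by environment: 7× c (aromatic, H0) → no; 3× c (aromatic, H1) → match; 5× C (H0) → no; 5× O (H0) → no; 2× C (H3) → no; 1× O (H1) → no; 1× C (H1) → no; 1× N (H2) → no.
That gives 3 matching atoms.

3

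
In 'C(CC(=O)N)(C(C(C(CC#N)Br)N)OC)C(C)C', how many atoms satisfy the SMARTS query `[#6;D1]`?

Check the 18 heavy atoms by environment: 3× C (D2) → no; 6× C (D3) → no; 3× N (D1) → no; 3× C (D1) → match; 1× O (D1) → no; 1× Br (D1) → no; 1× O (D2) → no.
That gives 3 matching atoms.

3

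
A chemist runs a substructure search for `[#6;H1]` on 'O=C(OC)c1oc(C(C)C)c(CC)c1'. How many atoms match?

2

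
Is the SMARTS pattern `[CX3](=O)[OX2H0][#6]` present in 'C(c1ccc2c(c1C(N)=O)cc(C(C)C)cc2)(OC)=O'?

The pattern [CX3](=O)[OX2H0][#6] describes a carbonyl carbon bonded to an oxygen that is itself bonded to carbon (no H on that O) — an ester.
The molecule carries a methyl-ester group (-C(=O)OCH3), whose atoms satisfy every constraint of the query, so the pattern matches.

Yes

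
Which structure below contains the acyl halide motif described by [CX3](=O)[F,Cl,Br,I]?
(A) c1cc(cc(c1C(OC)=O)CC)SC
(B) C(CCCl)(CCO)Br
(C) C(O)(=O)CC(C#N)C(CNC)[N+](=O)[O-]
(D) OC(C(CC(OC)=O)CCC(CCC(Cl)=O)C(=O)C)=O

[CX3](=O)[F,Cl,Br,I] describes a carbonyl carbon bonded to a halogen (an acyl halide).
(A) has a methyl-ester group (-C(=O)OCH3) but the carbonyl is bonded to -O-C, not to a halogen.
(B) has a chloro substituent but the Cl is not on a carbonyl carbon.
(C) has a carboxylic acid group (-C(=O)OH) but the carbonyl is bonded to -OH, not to a halogen.
(D) contains an acyl chloride (-C(=O)Cl), which satisfies every atom and bond constraint.
So the answer is (D).

D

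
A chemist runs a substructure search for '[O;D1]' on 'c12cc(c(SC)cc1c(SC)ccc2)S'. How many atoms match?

0

The query [O;D1] means: aliphatic oxygen bonded to exactly one heavy atom.
Check the 15 heavy atoms by environment: 5× c (aromatic, D3) → no; 5× c (aromatic, D2) → no; 1× S (D1) → no; 2× S (D2) → no; 2× C (D1) → no.
No environment satisfies the query, so 0 matching atoms.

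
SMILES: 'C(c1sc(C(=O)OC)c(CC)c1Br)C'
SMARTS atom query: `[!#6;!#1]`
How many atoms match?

4

Check the 14 heavy atoms by environment: 1× s (aromatic) → match; 4× c (aromatic) → no; 6× C → no; 1× Br → match; 2× O → match.
Summing the matching environments: 1 + 1 + 2 = 4 matching atoms.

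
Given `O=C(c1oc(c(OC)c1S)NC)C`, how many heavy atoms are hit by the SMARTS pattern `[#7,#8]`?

Check the 13 heavy atoms by environment: 1× o (aromatic) → match; 4× c (aromatic) → no; 1× N → match; 4× C → no; 2× O → match; 1× S → no.
Summing the matching environments: 1 + 1 + 2 = 4 matching atoms.

4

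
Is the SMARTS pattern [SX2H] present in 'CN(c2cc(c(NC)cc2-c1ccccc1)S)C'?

Yes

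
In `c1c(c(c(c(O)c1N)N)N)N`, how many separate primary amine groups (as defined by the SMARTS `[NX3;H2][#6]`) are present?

[NX3;H2][#6] is the SMARTS for a primary amine: a trivalent nitrogen with two H attached to carbon.
The molecule carries 4 separate instances of a primary amino group (-NH2) meeting every constraint; each maps to a distinct set of atoms, giving 4 matches.

4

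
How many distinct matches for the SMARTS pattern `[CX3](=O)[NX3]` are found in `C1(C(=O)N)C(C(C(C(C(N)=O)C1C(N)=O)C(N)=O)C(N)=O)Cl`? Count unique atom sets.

5

[CX3](=O)[NX3] is the SMARTS for an amide: a carbonyl carbon bonded to a trivalent nitrogen.
The molecule carries 5 separate instances of a primary amide (-C(=O)NH2) meeting every constraint; each maps to a distinct set of atoms, giving 5 matches.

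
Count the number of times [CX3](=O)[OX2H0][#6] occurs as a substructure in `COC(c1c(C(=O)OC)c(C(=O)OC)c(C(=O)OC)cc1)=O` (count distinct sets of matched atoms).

4

[CX3](=O)[OX2H0][#6] is the SMARTS for an ester: a carbonyl carbon bonded to an oxygen that is itself bonded to carbon (no H on that O).
The molecule carries 4 separate instances of a methyl-ester group (-C(=O)OCH3) meeting every constraint; each maps to a distinct set of atoms, giving 4 matches.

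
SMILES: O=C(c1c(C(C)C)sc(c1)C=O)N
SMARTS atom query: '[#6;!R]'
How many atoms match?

5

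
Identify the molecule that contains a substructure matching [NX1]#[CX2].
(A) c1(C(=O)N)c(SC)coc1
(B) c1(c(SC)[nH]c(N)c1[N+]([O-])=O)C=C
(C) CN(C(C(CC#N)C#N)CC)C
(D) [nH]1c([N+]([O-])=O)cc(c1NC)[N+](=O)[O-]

C

[NX1]#[CX2] describes a nitrogen triple-bonded to a two-connected carbon (a nitrile).
(A) has a primary amide (-C(=O)NH2) but the nitrogen is NX3, not NX1.
(B) has a nitro group (-[N+](=O)[O-]) but there is no C#N triple bond.
(C) contains a nitrile (-C#N), which satisfies every atom and bond constraint.
(D) has a nitro group (-[N+](=O)[O-]) but there is no C#N triple bond.
So the answer is (C).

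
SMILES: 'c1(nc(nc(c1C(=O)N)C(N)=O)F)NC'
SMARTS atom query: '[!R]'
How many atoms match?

9

The query [!R] means: !R matches any atom not in a ring.
Check the 15 heavy atoms by environment: 2× n (aromatic, in 6-ring) → no; 4× c (aromatic, in 6-ring) → no; 1× F (acyclic) → match; 3× C (acyclic) → match; 2× O (acyclic) → match; 3× N (acyclic) → match.
Summing the matching environments: 1 + 3 + 2 + 3 = 9 matching atoms.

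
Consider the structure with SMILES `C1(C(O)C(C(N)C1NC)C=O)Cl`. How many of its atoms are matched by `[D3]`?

5

Check the 12 heavy atoms by environment: 5× C (D3) → match; 2× O (D1) → no; 1× N (D2) → no; 1× C (D1) → no; 1× Cl (D1) → no; 1× C (D2) → no; 1× N (D1) → no.
That gives 5 matching atoms.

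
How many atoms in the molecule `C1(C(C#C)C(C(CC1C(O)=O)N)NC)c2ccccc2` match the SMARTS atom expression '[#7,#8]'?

Check the 20 heavy atoms by environment: 10× C → no; 2× N → match; 2× O → match; 6× c (aromatic) → no.
Summing the matching environments: 2 + 2 = 4 matching atoms.

4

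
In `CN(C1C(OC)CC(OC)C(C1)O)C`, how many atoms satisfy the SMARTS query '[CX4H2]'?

2

The query [CX4H2] means: sp3 carbon (X4) with exactly two hydrogens.
Check the 14 heavy atoms by environment: 4× C (H1, X4) → no; 2× C (H2, X4) → match; 1× N (H0, X3) → no; 4× C (H3, X4) → no; 2× O (H0, X2) → no; 1× O (H1, X2) → no.
That gives 2 matching atoms.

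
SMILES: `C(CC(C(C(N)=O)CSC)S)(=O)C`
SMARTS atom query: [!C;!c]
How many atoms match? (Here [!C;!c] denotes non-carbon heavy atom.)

5

Check the 13 heavy atoms by environment: 8× C → no; 2× S → match; 2× O → match; 1× N → match.
Summing the matching environments: 2 + 2 + 1 = 5 matching atoms.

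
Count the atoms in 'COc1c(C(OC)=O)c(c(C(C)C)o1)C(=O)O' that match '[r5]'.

The query [r5] means: r5 matches atoms in a five-membered ring.
Check the 17 heavy atoms by environment: 1× o (aromatic, in 5-ring) → match; 4× c (aromatic, in 5-ring) → match; 5× O (acyclic) → no; 7× C (acyclic) → no.
Summing the matching environments: 1 + 4 = 5 matching atoms.

5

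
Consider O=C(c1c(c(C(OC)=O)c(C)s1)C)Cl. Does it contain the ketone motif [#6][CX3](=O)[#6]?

The pattern [#6][CX3](=O)[#6] describes a carbonyl carbon (no H) flanked by two carbons — a ketone.
The closest candidate here is a methyl-ester group (-C(=O)OCH3), but one neighbour of the carbonyl carbon is O, not C. No other fragment satisfies the full query, so there is no match.

No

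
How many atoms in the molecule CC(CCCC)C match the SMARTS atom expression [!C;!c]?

Check the 7 heavy atoms by environment: 7× C → no.
No environment satisfies the query, so 0 matching atoms.

0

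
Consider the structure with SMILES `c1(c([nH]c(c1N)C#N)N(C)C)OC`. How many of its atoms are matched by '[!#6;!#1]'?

The query [!#6;!#1] means: not carbon and not hydrogen — any heteroatom.
Check the 13 heavy atoms by environment: 1× n (aromatic) → match; 4× c (aromatic) → no; 3× N → match; 4× C → no; 1× O → match.
Summing the matching environments: 1 + 3 + 1 = 5 matching atoms.

5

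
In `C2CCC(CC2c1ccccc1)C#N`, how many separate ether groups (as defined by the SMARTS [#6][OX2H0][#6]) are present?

[#6][OX2H0][#6] is the SMARTS for an ether: an aliphatic oxygen bridging two carbons with no H on the oxygen.
No fragment in the molecule satisfies every constraint, giving 0 matches.

0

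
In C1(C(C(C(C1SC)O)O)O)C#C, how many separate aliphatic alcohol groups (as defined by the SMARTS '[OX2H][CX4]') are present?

[OX2H][CX4] is the SMARTS for an aliphatic alcohol: a hydroxyl oxygen bound to an sp3 (X4) carbon.
The molecule carries 3 separate instances of a hydroxyl group (-OH) meeting every constraint; each maps to a distinct set of atoms, giving 3 matches.

3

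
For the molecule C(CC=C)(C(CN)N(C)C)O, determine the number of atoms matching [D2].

3

The query [D2] means: atom with exactly two heavy-atom neighbours.
Check the 11 heavy atoms by environment: 3× C (D2) → match; 2× C (D3) → no; 1× N (D1) → no; 3× C (D1) → no; 1× N (D3) → no; 1× O (D1) → no.
That gives 3 matching atoms.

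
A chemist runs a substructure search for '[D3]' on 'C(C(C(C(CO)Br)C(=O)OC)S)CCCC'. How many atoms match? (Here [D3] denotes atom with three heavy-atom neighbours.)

The query [D3] means: atom with exactly three heavy-atom neighbours.
Check the 16 heavy atoms by environment: 5× C (D2) → no; 4× C (D3) → match; 2× O (D1) → no; 1× O (D2) → no; 2× C (D1) → no; 1× Br (D1) → no; 1× S (D1) → no.
That gives 4 matching atoms.

4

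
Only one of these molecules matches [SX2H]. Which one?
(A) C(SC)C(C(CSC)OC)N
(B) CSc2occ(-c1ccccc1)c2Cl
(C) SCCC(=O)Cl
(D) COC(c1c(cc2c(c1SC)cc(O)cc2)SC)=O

C

[SX2H] describes an aliphatic sulfur with two connections, one being H (a thiol).
(A) has a methylthio ether (-SCH3) but the sulfur has H0 (bonded to two carbons), not H1.
(B) has a methylthio ether (-SCH3) but the sulfur has H0 (bonded to two carbons), not H1.
(C) contains a thiol (-SH), which satisfies every atom and bond constraint.
(D) has a methylthio ether (-SCH3) but the sulfur has H0 (bonded to two carbons), not H1.
So the answer is (C).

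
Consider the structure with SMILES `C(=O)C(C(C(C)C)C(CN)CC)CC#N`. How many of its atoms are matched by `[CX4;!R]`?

Check the 15 heavy atoms by environment: 10× C (X4, acyclic) → match; 1× C (X3, acyclic) → no; 1× O (X1, acyclic) → no; 1× N (X3, acyclic) → no; 1× C (X2, acyclic) → no; 1× N (X1, acyclic) → no.
That gives 10 matching atoms.

10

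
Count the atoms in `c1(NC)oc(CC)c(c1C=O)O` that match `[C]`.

The query [C] means: uppercase C matches aliphatic (non-aromatic) carbon only.
Check the 12 heavy atoms by environment: 1× o (aromatic) → no; 4× c (aromatic) → no; 1× N → no; 4× C → match; 2× O → no.
That gives 4 matching atoms.

4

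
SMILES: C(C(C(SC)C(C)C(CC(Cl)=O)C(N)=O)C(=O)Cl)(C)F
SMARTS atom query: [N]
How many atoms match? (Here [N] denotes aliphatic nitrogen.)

Check the 20 heavy atoms by environment: 12× C → no; 3× O → no; 1× N → match; 1× F → no; 2× Cl → no; 1× S → no.
That gives 1 matching atom.

1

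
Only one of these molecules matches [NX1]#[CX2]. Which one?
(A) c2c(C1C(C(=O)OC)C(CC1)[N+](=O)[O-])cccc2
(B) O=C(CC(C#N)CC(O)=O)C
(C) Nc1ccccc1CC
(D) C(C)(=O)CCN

B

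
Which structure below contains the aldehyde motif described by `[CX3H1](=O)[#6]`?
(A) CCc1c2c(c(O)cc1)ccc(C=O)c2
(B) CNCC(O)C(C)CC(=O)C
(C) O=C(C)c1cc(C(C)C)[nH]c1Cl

[CX3H1](=O)[#6] describes an sp2 carbon with one H, double-bonded to O and single-bonded to carbon (an aldehyde).
(A) contains an aldehyde (-CHO), which satisfies every atom and bond constraint.
(B) has an acetyl/ketone group (-C(=O)CH3) but the carbonyl carbon has H0 (two carbon neighbours), not H1.
(C) has an acetyl/ketone group (-C(=O)CH3) but the carbonyl carbon has H0 (two carbon neighbours), not H1.
So the answer is (A).

A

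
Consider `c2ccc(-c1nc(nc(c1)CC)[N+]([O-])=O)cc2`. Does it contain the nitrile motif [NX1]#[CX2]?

No

The pattern [NX1]#[CX2] describes a nitrogen triple-bonded to a two-connected carbon — a nitrile.
The closest candidate here is a nitro group (-[N+](=O)[O-]), but there is no C#N triple bond. No other fragment satisfies the full query, so there is no match.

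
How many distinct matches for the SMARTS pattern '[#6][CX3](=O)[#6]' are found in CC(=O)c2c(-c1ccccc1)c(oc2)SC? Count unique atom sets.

[#6][CX3](=O)[#6] is the SMARTS for a ketone: a carbonyl carbon (no H) flanked by two carbons.
Exactly one fragment in the molecule meets all constraints, giving 1 match.

1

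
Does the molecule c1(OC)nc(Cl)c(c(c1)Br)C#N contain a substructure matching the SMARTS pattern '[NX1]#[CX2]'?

Yes

The pattern [NX1]#[CX2] describes a nitrogen triple-bonded to a two-connected carbon — a nitrile.
The molecule carries a nitrile (-C#N), whose atoms satisfy every constraint of the query, so the pattern matches.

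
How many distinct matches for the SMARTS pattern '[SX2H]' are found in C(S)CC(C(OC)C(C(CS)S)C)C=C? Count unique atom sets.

3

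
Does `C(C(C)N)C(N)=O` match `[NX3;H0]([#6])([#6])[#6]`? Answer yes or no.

No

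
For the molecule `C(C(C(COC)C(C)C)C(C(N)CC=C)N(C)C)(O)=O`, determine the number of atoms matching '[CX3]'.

3

Check the 20 heavy atoms by environment: 12× C (X4) → no; 2× N (X3) → no; 3× C (X3) → match; 1× O (X1) → no; 2× O (X2) → no.
That gives 3 matching atoms.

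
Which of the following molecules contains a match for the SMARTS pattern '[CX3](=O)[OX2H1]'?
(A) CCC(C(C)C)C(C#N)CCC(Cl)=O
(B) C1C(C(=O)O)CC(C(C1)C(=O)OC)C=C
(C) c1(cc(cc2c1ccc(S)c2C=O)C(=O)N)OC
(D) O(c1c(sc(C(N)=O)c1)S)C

B

[CX3](=O)[OX2H1] describes an sp2 carbon double-bonded to O and single-bonded to an -OH oxygen (a carboxylic acid).
(A) has an acyl chloride (-C(=O)Cl) but the carbonyl is bonded to Cl, not to an -OH oxygen.
(B) contains a carboxylic acid group (-C(=O)OH), which satisfies every atom and bond constraint.
(C) has an aldehyde (-CHO) but there is no singly-bonded oxygen on the carbonyl carbon.
(D) has a primary amide (-C(=O)NH2) but the carbonyl is bonded to N, not to an -OH oxygen.
So the answer is (B).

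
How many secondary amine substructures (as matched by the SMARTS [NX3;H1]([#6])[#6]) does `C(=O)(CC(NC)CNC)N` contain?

[NX3;H1]([#6])[#6] is the SMARTS for a secondary amine: a trivalent nitrogen with one H, bonded to two carbons.
The molecule carries 2 separate instances of an N-methylamino group (-NHCH3) meeting every constraint; each maps to a distinct set of atoms, giving 2 matches.

2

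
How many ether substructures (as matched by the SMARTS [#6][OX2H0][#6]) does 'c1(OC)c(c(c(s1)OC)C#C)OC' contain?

3

[#6][OX2H0][#6] is the SMARTS for an ether: an aliphatic oxygen bridging two carbons with no H on the oxygen.
The molecule carries 3 separate instances of a methoxy ether (-OCH3) meeting every constraint; each maps to a distinct set of atoms, giving 3 matches.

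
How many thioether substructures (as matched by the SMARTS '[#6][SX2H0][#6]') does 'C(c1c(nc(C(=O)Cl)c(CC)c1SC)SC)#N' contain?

[#6][SX2H0][#6] is the SMARTS for a thioether: an aliphatic sulfur bridging two carbons with no H on the sulfur.
The molecule carries 2 separate instances of a methylthio ether (-SCH3) meeting every constraint; each maps to a distinct set of atoms, giving 2 matches.

2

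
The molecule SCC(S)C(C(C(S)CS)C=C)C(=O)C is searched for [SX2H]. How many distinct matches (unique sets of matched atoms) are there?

4

[SX2H] is the SMARTS for a thiol: an aliphatic sulfur with two connections, one being H.
The molecule carries 4 separate instances of a thiol (-SH) meeting every constraint; each maps to a distinct set of atoms, giving 4 matches.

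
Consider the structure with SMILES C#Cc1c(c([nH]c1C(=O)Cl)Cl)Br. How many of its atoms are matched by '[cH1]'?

0

The query [cH1] means: aromatic carbon bearing exactly one hydrogen.
Check the 12 heavy atoms by environment: 1× n (aromatic, H1) → no; 4× c (aromatic, H0) → no; 2× C (H0) → no; 1× O (H0) → no; 2× Cl (H0) → no; 1× Br (H0) → no; 1× C (H1) → no.
No environment satisfies the query, so 0 matching atoms.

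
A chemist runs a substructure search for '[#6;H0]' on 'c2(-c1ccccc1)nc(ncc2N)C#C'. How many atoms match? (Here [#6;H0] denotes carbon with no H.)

5

The query [#6;H0] means: any carbon with no attached hydrogen.
Check the 15 heavy atoms by environment: 2× n (aromatic, H0) → no; 4× c (aromatic, H0) → match; 6× c (aromatic, H1) → no; 1× C (H0) → match; 1× C (H1) → no; 1× N (H2) → no.
Summing the matching environments: 4 + 1 = 5 matching atoms.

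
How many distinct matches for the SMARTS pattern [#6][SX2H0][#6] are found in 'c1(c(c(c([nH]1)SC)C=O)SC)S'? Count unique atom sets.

2

[#6][SX2H0][#6] is the SMARTS for a thioether: an aliphatic sulfur bridging two carbons with no H on the sulfur.
The molecule carries 2 separate instances of a methylthio ether (-SCH3) meeting every constraint; each maps to a distinct set of atoms, giving 2 matches.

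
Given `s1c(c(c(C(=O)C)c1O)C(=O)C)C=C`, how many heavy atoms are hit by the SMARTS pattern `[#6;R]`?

The query [#6;R] means: carbon that is part of a ring.
Check the 14 heavy atoms by environment: 1× s (aromatic, in 5-ring) → no; 4× c (aromatic, in 5-ring) → match; 6× C (acyclic) → no; 3× O (acyclic) → no.
That gives 4 matching atoms.

4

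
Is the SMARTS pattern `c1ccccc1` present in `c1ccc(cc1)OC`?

The pattern c1ccccc1 describes six aromatic carbons in a ring — a benzene ring.
The required atom environment is present in the molecule, so the pattern matches.

Yes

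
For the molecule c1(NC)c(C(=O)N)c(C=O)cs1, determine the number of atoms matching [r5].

5

The query [r5] means: r5 matches atoms in a five-membered ring.
Check the 12 heavy atoms by environment: 1× s (aromatic, in 5-ring) → match; 4× c (aromatic, in 5-ring) → match; 3× C (acyclic) → no; 2× O (acyclic) → no; 2× N (acyclic) → no.
Summing the matching environments: 1 + 4 = 5 matching atoms.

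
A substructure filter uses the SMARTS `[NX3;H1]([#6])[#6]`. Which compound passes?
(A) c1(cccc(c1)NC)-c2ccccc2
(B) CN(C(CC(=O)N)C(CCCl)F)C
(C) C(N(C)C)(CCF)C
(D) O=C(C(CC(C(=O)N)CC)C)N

[NX3;H1]([#6])[#6] describes a trivalent nitrogen with one H, bonded to two carbons (a secondary amine).
(A) contains an N-methylamino group (-NHCH3), which satisfies every atom and bond constraint.
(B) has a primary amide (-C(=O)NH2) but the -C(=O)NH2 nitrogen has H2, not H1.
(C) has a dimethylamino group (-N(CH3)2) but the nitrogen has H0, not H1.
(D) has a primary amide (-C(=O)NH2) but the -C(=O)NH2 nitrogen has H2, not H1.
So the answer is (A).

A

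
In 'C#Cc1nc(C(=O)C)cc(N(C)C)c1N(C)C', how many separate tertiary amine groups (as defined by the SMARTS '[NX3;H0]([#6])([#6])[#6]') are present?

2

[NX3;H0]([#6])([#6])[#6] is the SMARTS for a tertiary amine: a trivalent nitrogen with no H, bonded to three carbons.
The molecule carries 2 separate instances of a dimethylamino group (-N(CH3)2) meeting every constraint; each maps to a distinct set of atoms, giving 2 matches.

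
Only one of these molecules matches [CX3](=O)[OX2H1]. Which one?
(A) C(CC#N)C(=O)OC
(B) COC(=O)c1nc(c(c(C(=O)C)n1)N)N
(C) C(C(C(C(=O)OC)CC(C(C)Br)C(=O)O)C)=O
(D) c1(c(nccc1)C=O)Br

C

[CX3](=O)[OX2H1] describes an sp2 carbon double-bonded to O and single-bonded to an -OH oxygen (a carboxylic acid).
(A) has a methyl-ester group (-C(=O)OCH3) but the singly-bonded O has no H (OX2H0, not OX2H1).
(B) has a methyl-ester group (-C(=O)OCH3) but the singly-bonded O has no H (OX2H0, not OX2H1).
(C) contains a carboxylic acid group (-C(=O)OH), which satisfies every atom and bond constraint.
(D) has an aldehyde (-CHO) but there is no singly-bonded oxygen on the carbonyl carbon.
So the answer is (C).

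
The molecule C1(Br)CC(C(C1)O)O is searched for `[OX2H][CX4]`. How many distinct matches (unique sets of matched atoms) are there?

2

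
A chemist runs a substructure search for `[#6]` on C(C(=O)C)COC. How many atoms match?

5

The query [#6] means: #6 matches any atom with atomic number 6 (carbon, aromatic or aliphatic).
Check the 7 heavy atoms by environment: 5× C → match; 2× O → no.
That gives 5 matching atoms.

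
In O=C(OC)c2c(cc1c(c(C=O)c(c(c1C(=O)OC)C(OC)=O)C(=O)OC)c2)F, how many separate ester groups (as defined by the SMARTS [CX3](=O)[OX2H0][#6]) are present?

4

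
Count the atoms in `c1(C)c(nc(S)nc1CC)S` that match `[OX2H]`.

0

The query [OX2H] means: aliphatic oxygen with two connections, one of which is H — an -OH oxygen.
Check the 11 heavy atoms by environment: 2× n (aromatic, H0, X2) → no; 4× c (aromatic, H0, X3) → no; 2× S (H1, X2) → no; 1× C (H2, X4) → no; 2× C (H3, X4) → no.
No environment satisfies the query, so 0 matching atoms.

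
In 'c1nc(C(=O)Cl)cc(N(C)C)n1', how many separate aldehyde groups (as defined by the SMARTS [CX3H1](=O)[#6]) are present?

[CX3H1](=O)[#6] is the SMARTS for an aldehyde: an sp2 carbon with one H, double-bonded to O and single-bonded to carbon.
No fragment in the molecule satisfies every constraint, giving 0 matches.

0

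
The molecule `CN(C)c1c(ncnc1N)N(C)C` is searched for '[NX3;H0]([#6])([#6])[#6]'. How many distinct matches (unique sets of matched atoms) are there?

2

[NX3;H0]([#6])([#6])[#6] is the SMARTS for a tertiary amine: a trivalent nitrogen with no H, bonded to three carbons.
The molecule carries 2 separate instances of a dimethylamino group (-N(CH3)2) meeting every constraint; each maps to a distinct set of atoms, giving 2 matches.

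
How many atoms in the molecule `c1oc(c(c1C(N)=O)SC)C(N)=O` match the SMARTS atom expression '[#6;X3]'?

The query [#6;X3] means: any carbon (aromatic or not) with three total connections.
Check the 13 heavy atoms by environment: 1× o (aromatic, X2) → no; 4× c (aromatic, X3) → match; 2× C (X3) → match; 2× O (X1) → no; 2× N (X3) → no; 1× S (X2) → no; 1× C (X4) → no.
Summing the matching environments: 4 + 2 = 6 matching atoms.

6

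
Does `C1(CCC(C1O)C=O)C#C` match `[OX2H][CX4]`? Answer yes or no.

Yes

The pattern [OX2H][CX4] describes a hydroxyl oxygen bound to an sp3 (X4) carbon — an aliphatic alcohol.
The molecule carries a hydroxyl group (-OH), whose atoms satisfy every constraint of the query, so the pattern matches.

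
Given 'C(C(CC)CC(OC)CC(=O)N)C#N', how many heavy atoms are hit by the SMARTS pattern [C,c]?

10

The query [C,c] means: comma = OR; matches aliphatic or aromatic carbon — same as #6.
Check the 14 heavy atoms by environment: 10× C → match; 2× O → no; 2× N → no.
That gives 10 matching atoms.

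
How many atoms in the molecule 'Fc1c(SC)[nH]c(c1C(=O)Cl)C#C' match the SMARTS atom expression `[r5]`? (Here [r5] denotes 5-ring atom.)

The query [r5] means: r5 matches atoms in a five-membered ring.
Check the 13 heavy atoms by environment: 1× n (aromatic, in 5-ring) → match; 4× c (aromatic, in 5-ring) → match; 1× S (acyclic) → no; 4× C (acyclic) → no; 1× F (acyclic) → no; 1× O (acyclic) → no; 1× Cl (acyclic) → no.
Summing the matching environments: 1 + 4 = 5 matching atoms.

5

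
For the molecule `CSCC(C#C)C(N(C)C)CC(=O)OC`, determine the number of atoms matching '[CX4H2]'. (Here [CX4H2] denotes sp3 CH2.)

2

The query [CX4H2] means: sp3 carbon (X4) with exactly two hydrogens.
Check the 15 heavy atoms by environment: 2× C (H2, X4) → match; 2× C (H1, X4) → no; 1× C (H0, X2) → no; 1× C (H1, X2) → no; 1× S (H0, X2) → no; 4× C (H3, X4) → no; 1× C (H0, X3) → no; 1× O (H0, X1) → no; 1× O (H0, X2) → no; 1× N (H0, X3) → no.
That gives 2 matching atoms.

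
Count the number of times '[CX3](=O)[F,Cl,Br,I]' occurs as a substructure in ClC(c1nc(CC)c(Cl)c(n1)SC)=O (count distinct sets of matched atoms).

1

[CX3](=O)[F,Cl,Br,I] is the SMARTS for an acyl halide: a carbonyl carbon bonded to a halogen.
Exactly one fragment in the molecule meets all constraints, giving 1 match.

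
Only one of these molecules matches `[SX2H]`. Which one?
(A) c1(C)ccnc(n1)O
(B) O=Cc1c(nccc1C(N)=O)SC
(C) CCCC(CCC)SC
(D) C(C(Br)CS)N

[SX2H] describes an aliphatic sulfur with two connections, one being H (a thiol).
(A) has a hydroxyl group (-OH) but it is an -OH, not an -SH.
(B) has a methylthio ether (-SCH3) but the sulfur has H0 (bonded to two carbons), not H1.
(C) has a methylthio ether (-SCH3) but the sulfur has H0 (bonded to two carbons), not H1.
(D) contains a thiol (-SH), which satisfies every atom and bond constraint.
So the answer is (D).

D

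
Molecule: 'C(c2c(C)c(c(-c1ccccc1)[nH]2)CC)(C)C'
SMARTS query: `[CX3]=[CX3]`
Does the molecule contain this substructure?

The pattern [CX3]=[CX3] describes a non-aromatic C=C double bond between two sp2 carbons — an alkene.
The closest candidate here is an ethyl group (-CH2CH3), but its C-C bond is a single bond between CX4 carbons, not CX3=CX3. No other fragment satisfies the full query, so there is no match.

No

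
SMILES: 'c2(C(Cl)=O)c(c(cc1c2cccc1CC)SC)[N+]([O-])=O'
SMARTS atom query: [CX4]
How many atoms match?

3

The query [CX4] means: C with X4: aliphatic carbon with exactly 4 total connections (bonds + H).
Check the 20 heavy atoms by environment: 10× c (aromatic, X3) → no; 1× N (charge +1, X3) → no; 1× O (charge -1, X1) → no; 2× O (X1) → no; 1× S (X2) → no; 3× C (X4) → match; 1× C (X3) → no; 1× Cl (X1) → no.
That gives 3 matching atoms.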